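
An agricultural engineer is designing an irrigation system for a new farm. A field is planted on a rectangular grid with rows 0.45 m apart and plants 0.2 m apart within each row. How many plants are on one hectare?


D = 10000 / (row_sp * plant_sp)
  = 10000 / (0.45 * 0.2)
  = 10000 / 0.0900
  = 111111.11 plants/ha


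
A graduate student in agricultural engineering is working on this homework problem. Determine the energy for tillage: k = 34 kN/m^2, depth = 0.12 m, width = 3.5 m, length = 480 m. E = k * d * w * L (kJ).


E = k * d * w * L
  = 34 * 0.12 * 3.5 * 480
  = 6854.40 kJ


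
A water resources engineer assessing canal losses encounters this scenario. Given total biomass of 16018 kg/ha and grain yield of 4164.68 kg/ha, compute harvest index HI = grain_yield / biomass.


HI = grain_yield / biomass
   = 4164.68 / 16018
   = 0.26


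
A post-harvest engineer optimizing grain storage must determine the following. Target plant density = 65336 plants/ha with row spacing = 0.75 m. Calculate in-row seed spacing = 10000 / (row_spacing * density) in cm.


spacing = 10000 / (row_sp * density)
        = 10000 / (0.75 * 65336)
        = 10000 / 49002
        = 0.20407 m = 20.41 cm


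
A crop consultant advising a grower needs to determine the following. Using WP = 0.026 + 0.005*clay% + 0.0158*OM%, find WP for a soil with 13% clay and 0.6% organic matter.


WP = 0.026 + 0.005*13 + 0.0158*0.6
   = 0.026 + 0.0650 + 0.0095
   = 0.1005


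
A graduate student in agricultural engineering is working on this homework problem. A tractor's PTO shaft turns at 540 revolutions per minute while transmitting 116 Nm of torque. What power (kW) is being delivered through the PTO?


P = 2*pi*n*T / 60000
  = 2*pi * 540 * 116 / 60000
  = 393578.73 / 60000
  = 6.56 kW


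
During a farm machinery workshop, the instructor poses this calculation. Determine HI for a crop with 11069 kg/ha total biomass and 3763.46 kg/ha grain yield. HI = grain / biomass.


HI = grain_yield / biomass
   = 3763.46 / 11069
   = 0.34


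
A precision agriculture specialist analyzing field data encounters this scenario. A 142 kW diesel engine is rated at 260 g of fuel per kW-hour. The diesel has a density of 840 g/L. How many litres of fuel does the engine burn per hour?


FC = P * BSFC / rho_fuel
   = 142 * 260 / 840
   = 36920 / 840
   = 43.95 L/h


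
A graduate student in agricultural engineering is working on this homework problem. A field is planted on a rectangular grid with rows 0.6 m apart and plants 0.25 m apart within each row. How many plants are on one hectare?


D = 10000 / (row_sp * plant_sp)
  = 10000 / (0.6 * 0.25)
  = 10000 / 0.1500
  = 66666.67 plants/ha


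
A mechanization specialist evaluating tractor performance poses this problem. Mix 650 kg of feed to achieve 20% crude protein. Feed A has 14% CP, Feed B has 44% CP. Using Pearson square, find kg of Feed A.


parts_A = CP_b - target = 44 - 20 = 24
parts_B = target - CP_a = 20 - 14 = 6
total_parts = 24 + 6 = 30
Feed A = 650 * 24 / 30 = 520 kg
Feed B = 650 * 6 / 30 = 130 kg

520 kg


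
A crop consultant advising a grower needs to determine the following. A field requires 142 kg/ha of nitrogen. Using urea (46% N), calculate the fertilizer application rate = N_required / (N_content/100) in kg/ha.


Rate = N_required / (N_content / 100)
     = 142 / (46 / 100)
     = 142 / 0.46
     = 308.70 kg/ha


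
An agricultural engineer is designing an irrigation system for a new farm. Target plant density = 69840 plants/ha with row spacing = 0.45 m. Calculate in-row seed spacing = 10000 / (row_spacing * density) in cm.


spacing = 10000 / (row_sp * density)
        = 10000 / (0.45 * 69840)
        = 10000 / 31428
        = 0.31819 m = 31.82 cm


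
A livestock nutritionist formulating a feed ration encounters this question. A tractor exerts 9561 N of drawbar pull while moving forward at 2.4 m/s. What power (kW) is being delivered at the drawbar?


P = F * v / 1000
  = 9561 * 2.4 / 1000
  = 22946.40 / 1000
  = 22.95 kW


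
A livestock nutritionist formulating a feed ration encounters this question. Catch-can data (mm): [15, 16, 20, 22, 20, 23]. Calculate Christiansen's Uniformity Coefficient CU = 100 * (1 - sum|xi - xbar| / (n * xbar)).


xbar = 116 / 6 = 19.333
sum|xi - xbar| = 15.333
CU = 100 * (1 - 15.333 / (6 * 19.333))
   = 100 * (1 - 0.1322)
   = 86.78%


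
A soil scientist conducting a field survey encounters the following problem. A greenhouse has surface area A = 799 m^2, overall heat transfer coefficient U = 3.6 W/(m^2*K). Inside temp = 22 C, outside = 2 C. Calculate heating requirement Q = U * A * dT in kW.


dT = 22 - (2) = 20 K
Q = U * A * dT
  = 3.6 * 799 * 20
  = 57528 W = 57.53 kW


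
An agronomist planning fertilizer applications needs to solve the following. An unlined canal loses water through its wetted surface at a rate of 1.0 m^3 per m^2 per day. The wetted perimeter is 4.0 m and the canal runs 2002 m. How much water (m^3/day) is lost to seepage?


S = C * P * L
  = 1.0 * 4.0 * 2002
  = 8008 m^3/day


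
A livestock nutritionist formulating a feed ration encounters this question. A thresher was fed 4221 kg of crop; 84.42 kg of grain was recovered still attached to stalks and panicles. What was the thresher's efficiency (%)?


eta = (total - unthreshed) / total * 100
    = (4221 - 84.42) / 4221 * 100
    = 4136.58 / 4221 * 100
    = 98%


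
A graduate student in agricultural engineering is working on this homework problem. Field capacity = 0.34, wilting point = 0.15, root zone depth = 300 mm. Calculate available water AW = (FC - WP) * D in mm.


AW = (FC - WP) * D
   = (0.34 - 0.15) * 300
   = 0.19 * 300
   = 57 mm


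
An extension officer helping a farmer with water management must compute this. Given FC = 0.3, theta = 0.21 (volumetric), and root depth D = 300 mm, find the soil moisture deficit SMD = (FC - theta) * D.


SMD = (FC - theta) * D
    = (0.3 - 0.21) * 300
    = 0.090 * 300
    = 27 mm


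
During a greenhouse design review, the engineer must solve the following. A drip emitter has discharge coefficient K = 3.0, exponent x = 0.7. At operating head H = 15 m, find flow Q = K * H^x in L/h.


Q = K * H^x
  = 3.0 * 15^0.7
  = 3.0 * 6.6568
  = 19.97 L/h


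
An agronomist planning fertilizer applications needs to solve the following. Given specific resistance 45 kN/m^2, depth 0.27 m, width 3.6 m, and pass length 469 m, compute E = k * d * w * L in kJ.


E = k * d * w * L
  = 45 * 0.27 * 3.6 * 469
  = 20514.06 kJ


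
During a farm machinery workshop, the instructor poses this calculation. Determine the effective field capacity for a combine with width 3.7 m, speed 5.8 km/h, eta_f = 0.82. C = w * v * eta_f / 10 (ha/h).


C = w * v * eta_f / 10
  = 3.7 * 5.8 * 0.82 / 10
  = 17.60 / 10
  = 1.76 ha/h


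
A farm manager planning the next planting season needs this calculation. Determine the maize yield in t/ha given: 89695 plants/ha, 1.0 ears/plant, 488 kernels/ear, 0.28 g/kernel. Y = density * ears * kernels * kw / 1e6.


Y = density * ears * kernels * kw
  = 89695 * 1.0 * 488 * 0.28 g/ha
  = 12255924.80 g/ha
  = 12255.92 kg/ha = 12.26 t/ha


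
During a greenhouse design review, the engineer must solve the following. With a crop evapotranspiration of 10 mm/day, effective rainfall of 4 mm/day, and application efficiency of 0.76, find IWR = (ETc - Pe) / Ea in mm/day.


IWR = (ETc - Pe) / Ea
    = (10 - 4) / 0.76
    = 6 / 0.76
    = 7.89 mm/day


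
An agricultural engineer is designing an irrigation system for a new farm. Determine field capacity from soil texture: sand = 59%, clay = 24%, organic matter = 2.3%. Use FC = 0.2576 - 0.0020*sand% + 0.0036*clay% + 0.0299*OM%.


FC = 0.2576 - 0.0020*59 + 0.0036*24 + 0.0299*2.3
   = 0.2576 - 0.1180 + 0.0864 + 0.0688
   = 0.2948


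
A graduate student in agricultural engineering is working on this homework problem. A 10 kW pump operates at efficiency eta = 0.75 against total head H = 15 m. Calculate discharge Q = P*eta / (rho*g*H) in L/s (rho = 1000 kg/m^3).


Q = (P * 1000 * eta) / (rho * g * H)
  = (10 * 1000 * 0.75) / (1000 * 9.81 * 15)
  = 7500 / 147150
  = 0.05097 m^3/s = 50.97 L/s


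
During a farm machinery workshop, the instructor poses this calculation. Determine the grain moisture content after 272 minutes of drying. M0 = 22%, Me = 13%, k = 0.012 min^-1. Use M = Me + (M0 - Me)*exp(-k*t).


M = Me + (M0 - Me) * e^(-k*t)
  = 13 + (22 - 13) * e^(-0.012*272)
  = 13 + 9 * e^(-3.264)
  = 13 + 9 * 0.03824
  = 13 + 0.3441
  = 13.34%


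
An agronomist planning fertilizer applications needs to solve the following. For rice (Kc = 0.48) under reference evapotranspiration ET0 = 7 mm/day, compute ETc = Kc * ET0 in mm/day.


ETc = Kc * ET0
    = 0.48 * 7
    = 3.36 mm/day


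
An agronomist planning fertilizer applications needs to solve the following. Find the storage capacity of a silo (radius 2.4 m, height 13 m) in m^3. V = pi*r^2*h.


V = pi * r^2 * h
  = pi * 2.4^2 * 13
  = pi * 5.76 * 13
  = 235.24 m^3


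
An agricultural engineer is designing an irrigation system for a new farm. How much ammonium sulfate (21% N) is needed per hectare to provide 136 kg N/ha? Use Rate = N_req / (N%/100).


Rate = N_required / (N_content / 100)
     = 136 / (21 / 100)
     = 136 / 0.21
     = 647.62 kg/ha


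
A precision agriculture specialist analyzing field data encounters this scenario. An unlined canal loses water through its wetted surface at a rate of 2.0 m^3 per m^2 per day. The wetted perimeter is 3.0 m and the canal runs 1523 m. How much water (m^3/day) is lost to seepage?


S = C * P * L
  = 2.0 * 3.0 * 1523
  = 9138 m^3/day


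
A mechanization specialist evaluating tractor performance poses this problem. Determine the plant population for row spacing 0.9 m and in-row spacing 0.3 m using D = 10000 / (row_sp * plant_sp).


D = 10000 / (row_sp * plant_sp)
  = 10000 / (0.9 * 0.3)
  = 10000 / 0.2700
  = 37037.04 plants/ha


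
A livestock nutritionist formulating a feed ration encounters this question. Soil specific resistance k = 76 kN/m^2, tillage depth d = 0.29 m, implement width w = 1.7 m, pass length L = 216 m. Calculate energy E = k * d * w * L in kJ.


E = k * d * w * L
  = 76 * 0.29 * 1.7 * 216
  = 8093.09 kJ


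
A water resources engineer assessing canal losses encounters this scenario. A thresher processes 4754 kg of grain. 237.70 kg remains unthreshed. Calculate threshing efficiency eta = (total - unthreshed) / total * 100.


eta = (total - unthreshed) / total * 100
    = (4754 - 237.70) / 4754 * 100
    = 4516.30 / 4754 * 100
    = 95%


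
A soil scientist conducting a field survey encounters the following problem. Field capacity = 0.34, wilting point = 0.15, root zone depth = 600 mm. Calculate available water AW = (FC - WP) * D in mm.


AW = (FC - WP) * D
   = (0.34 - 0.15) * 600
   = 0.19 * 600
   = 114 mm


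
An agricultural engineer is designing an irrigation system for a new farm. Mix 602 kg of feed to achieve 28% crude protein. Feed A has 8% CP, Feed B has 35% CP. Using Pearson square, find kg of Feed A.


parts_A = CP_b - target = 35 - 28 = 7
parts_B = target - CP_a = 28 - 8 = 20
total_parts = 7 + 20 = 27
Feed A = 602 * 7 / 27 = 156.07 kg
Feed B = 602 * 20 / 27 = 445.93 kg

156.07 kg


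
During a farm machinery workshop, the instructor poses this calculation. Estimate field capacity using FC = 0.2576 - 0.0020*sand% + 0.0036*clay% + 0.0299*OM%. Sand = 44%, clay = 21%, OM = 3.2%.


FC = 0.2576 - 0.0020*44 + 0.0036*21 + 0.0299*3.2
   = 0.2576 - 0.0880 + 0.0756 + 0.0957
   = 0.3409


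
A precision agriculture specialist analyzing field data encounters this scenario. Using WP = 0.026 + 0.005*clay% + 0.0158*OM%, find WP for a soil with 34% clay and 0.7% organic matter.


WP = 0.026 + 0.005*34 + 0.0158*0.7
   = 0.026 + 0.1700 + 0.0111
   = 0.2071


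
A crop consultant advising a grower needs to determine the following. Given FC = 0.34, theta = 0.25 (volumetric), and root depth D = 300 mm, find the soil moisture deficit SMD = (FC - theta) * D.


SMD = (FC - theta) * D
    = (0.34 - 0.25) * 300
    = 0.090 * 300
    = 27 mm


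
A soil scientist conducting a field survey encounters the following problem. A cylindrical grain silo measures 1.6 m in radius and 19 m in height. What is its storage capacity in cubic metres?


V = pi * r^2 * h
  = pi * 1.6^2 * 19
  = pi * 2.56 * 19
  = 152.81 m^3


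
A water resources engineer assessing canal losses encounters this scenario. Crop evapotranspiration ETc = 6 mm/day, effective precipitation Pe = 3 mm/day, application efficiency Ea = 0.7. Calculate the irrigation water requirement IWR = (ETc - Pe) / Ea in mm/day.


IWR = (ETc - Pe) / Ea
    = (6 - 3) / 0.7
    = 3 / 0.7
    = 4.29 mm/day


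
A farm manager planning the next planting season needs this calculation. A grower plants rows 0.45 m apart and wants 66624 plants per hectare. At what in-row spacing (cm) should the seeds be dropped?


spacing = 10000 / (row_sp * density)
        = 10000 / (0.45 * 66624)
        = 10000 / 29980.80
        = 0.33355 m = 33.35 cm


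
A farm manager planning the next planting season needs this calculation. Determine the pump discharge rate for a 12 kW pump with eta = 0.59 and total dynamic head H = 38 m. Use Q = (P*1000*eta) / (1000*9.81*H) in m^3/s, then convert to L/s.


Q = (P * 1000 * eta) / (rho * g * H)
  = (12 * 1000 * 0.59) / (1000 * 9.81 * 38)
  = 7080 / 372780
  = 0.01899 m^3/s = 18.99 L/s


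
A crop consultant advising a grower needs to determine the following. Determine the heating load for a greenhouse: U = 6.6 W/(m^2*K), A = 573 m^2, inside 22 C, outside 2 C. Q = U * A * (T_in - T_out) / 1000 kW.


dT = 22 - (2) = 20 K
Q = U * A * dT
  = 6.6 * 573 * 20
  = 75636 W = 75.64 kW


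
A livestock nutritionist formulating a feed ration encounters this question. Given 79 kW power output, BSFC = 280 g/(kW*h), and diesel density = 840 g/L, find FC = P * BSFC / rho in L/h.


FC = P * BSFC / rho_fuel
   = 79 * 280 / 840
   = 22120 / 840
   = 26.33 L/h


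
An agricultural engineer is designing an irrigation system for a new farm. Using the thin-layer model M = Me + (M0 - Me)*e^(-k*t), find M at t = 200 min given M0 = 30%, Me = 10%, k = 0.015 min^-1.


M = Me + (M0 - Me) * e^(-k*t)
  = 10 + (30 - 10) * e^(-0.015*200)
  = 10 + 20 * e^(-3)
  = 10 + 20 * 0.04979
  = 10 + 0.9957
  = 11.00%


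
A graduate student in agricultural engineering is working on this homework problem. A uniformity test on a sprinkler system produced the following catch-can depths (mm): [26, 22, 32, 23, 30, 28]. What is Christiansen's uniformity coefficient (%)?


xbar = 161 / 6 = 26.833
sum|xi - xbar| = 19
CU = 100 * (1 - 19 / (6 * 26.833))
   = 100 * (1 - 0.1180)
   = 88.20%


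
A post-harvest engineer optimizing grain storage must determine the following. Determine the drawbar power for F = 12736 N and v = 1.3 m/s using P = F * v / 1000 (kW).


P = F * v / 1000
  = 12736 * 1.3 / 1000
  = 16556.80 / 1000
  = 16.56 kW


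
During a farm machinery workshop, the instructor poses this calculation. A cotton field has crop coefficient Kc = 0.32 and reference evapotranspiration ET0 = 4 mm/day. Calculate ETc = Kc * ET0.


ETc = Kc * ET0
    = 0.32 * 4
    = 1.28 mm/day


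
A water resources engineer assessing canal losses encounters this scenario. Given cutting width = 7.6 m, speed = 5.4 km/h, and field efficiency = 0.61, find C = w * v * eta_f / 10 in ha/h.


C = w * v * eta_f / 10
  = 7.6 * 5.4 * 0.61 / 10
  = 25.03 / 10
  = 2.50 ha/h


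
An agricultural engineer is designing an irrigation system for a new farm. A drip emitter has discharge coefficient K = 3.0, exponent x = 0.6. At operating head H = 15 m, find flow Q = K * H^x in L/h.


Q = K * H^x
  = 3.0 * 15^0.6
  = 3.0 * 5.0776
  = 15.23 L/h


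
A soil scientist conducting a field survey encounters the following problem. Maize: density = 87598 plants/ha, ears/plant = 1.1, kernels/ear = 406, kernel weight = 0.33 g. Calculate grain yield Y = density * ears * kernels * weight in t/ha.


Y = density * ears * kernels * kw
  = 87598 * 1.1 * 406 * 0.33 g/ha
  = 12910018.04 g/ha
  = 12910.02 kg/ha = 12.91 t/ha


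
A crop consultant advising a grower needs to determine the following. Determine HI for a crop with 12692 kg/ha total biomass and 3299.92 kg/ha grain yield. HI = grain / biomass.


HI = grain_yield / biomass
   = 3299.92 / 12692
   = 0.26


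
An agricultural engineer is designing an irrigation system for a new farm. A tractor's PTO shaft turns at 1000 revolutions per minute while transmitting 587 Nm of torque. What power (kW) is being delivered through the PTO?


P = 2*pi*n*T / 60000
  = 2*pi * 1000 * 587 / 60000
  = 3688229.78 / 60000
  = 61.47 kW


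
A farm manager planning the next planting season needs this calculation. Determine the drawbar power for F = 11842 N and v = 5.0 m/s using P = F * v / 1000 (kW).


P = F * v / 1000
  = 11842 * 5.0 / 1000
  = 59210 / 1000
  = 59.21 kW


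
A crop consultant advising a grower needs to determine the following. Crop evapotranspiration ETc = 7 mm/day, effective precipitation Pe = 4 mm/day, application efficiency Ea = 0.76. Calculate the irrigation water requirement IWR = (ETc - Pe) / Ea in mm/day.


IWR = (ETc - Pe) / Ea
    = (7 - 4) / 0.76
    = 3 / 0.76
    = 3.95 mm/day


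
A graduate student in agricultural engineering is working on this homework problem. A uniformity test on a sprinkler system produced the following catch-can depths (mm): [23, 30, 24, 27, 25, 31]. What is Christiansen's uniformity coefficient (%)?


xbar = 160 / 6 = 26.667
sum|xi - xbar| = 16
CU = 100 * (1 - 16 / (6 * 26.667))
   = 100 * (1 - 0.1000)
   = 90%


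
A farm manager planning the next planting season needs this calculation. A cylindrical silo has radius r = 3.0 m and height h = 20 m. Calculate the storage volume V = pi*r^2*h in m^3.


V = pi * r^2 * h
  = pi * 3.0^2 * 20
  = pi * 9 * 20
  = 565.49 m^3


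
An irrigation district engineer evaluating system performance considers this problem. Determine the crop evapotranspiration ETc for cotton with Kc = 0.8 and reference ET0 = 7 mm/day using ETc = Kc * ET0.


ETc = Kc * ET0
    = 0.8 * 7
    = 5.60 mm/day


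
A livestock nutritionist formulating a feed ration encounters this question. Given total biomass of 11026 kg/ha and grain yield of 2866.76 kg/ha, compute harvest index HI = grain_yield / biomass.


HI = grain_yield / biomass
   = 2866.76 / 11026
   = 0.26


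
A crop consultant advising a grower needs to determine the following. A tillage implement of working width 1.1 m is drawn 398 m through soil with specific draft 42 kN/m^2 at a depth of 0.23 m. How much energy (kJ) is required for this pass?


E = k * d * w * L
  = 42 * 0.23 * 1.1 * 398
  = 4229.15 kJ


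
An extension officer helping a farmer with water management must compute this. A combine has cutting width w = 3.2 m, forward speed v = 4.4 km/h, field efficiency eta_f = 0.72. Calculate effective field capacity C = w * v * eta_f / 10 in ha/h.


C = w * v * eta_f / 10
  = 3.2 * 4.4 * 0.72 / 10
  = 10.14 / 10
  = 1.01 ha/h


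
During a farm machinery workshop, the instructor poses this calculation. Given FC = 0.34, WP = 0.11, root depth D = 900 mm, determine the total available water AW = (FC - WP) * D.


AW = (FC - WP) * D
   = (0.34 - 0.11) * 900
   = 0.23 * 900
   = 207 mm


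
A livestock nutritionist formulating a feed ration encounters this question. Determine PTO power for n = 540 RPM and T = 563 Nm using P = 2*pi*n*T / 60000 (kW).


P = 2*pi*n*T / 60000
  = 2*pi * 540 * 563 / 60000
  = 1910214.00 / 60000
  = 31.84 kW


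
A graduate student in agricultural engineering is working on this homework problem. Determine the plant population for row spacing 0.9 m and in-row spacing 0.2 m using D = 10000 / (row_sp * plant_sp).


D = 10000 / (row_sp * plant_sp)
  = 10000 / (0.9 * 0.2)
  = 10000 / 0.1800
  = 55555.56 plants/ha


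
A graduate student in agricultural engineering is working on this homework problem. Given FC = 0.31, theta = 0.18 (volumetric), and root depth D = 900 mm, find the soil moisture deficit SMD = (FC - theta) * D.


SMD = (FC - theta) * D
    = (0.31 - 0.18) * 900
    = 0.130 * 900
    = 117 mm


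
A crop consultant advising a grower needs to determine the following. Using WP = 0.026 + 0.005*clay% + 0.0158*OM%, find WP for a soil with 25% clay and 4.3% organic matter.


WP = 0.026 + 0.005*25 + 0.0158*4.3
   = 0.026 + 0.1250 + 0.0679
   = 0.2189


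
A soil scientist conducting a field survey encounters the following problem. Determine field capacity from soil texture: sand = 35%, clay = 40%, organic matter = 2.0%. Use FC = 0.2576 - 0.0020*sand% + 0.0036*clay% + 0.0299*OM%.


FC = 0.2576 - 0.0020*35 + 0.0036*40 + 0.0299*2.0
   = 0.2576 - 0.0700 + 0.1440 + 0.0598
   = 0.3914


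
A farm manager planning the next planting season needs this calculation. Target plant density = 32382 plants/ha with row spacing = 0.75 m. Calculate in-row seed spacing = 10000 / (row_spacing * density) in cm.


spacing = 10000 / (row_sp * density)
        = 10000 / (0.75 * 32382)
        = 10000 / 24286.50
        = 0.41175 m = 41.18 cm


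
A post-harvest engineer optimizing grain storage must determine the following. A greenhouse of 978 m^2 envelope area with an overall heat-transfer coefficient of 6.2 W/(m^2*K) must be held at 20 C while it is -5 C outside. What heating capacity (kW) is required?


dT = 20 - (-5) = 25 K
Q = U * A * dT
  = 6.2 * 978 * 25
  = 151590 W = 151.59 kW


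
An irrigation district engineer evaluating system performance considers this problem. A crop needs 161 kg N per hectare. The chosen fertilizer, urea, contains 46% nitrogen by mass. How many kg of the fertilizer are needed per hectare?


Rate = N_required / (N_content / 100)
     = 161 / (46 / 100)
     = 161 / 0.46
     = 350 kg/ha


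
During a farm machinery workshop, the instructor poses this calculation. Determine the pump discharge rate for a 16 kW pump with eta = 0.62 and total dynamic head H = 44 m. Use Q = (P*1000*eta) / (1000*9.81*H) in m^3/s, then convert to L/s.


Q = (P * 1000 * eta) / (rho * g * H)
  = (16 * 1000 * 0.62) / (1000 * 9.81 * 44)
  = 9920 / 431640
  = 0.02298 m^3/s = 22.98 L/s


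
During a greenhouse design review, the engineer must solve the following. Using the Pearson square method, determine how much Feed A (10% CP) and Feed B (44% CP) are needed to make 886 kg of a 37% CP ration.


parts_A = CP_b - target = 44 - 37 = 7
parts_B = target - CP_a = 37 - 10 = 27
total_parts = 7 + 27 = 34
Feed A = 886 * 7 / 34 = 182.41 kg
Feed B = 886 * 27 / 34 = 703.59 kg

182.41 kg


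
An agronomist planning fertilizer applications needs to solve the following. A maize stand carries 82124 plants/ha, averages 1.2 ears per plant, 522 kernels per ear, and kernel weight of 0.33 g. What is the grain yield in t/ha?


Y = density * ears * kernels * kw
  = 82124 * 1.2 * 522 * 0.33 g/ha
  = 16976016.29 g/ha
  = 16976.02 kg/ha = 16.98 t/ha


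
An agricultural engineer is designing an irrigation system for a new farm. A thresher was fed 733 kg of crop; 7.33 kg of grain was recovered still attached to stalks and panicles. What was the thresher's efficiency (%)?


eta = (total - unthreshed) / total * 100
    = (733 - 7.33) / 733 * 100
    = 725.67 / 733 * 100
    = 99%


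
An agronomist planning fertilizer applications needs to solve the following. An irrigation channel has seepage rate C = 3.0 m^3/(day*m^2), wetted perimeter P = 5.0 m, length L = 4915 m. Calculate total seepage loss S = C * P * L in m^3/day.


S = C * P * L
  = 3.0 * 5.0 * 4915
  = 73725 m^3/day


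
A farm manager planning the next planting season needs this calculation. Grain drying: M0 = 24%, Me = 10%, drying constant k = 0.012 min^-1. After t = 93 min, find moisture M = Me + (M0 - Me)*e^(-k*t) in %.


M = Me + (M0 - Me) * e^(-k*t)
  = 10 + (24 - 10) * e^(-0.012*93)
  = 10 + 14 * e^(-1.116)
  = 10 + 14 * 0.32759
  = 10 + 4.5862
  = 14.59%


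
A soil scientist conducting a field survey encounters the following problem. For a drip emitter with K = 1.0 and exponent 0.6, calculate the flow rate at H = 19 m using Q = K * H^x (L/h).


Q = K * H^x
  = 1.0 * 19^0.6
  = 1.0 * 5.8513
  = 5.85 L/h


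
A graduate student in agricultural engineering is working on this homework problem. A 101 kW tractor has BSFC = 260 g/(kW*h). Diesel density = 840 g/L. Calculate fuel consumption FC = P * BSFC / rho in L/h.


FC = P * BSFC / rho_fuel
   = 101 * 260 / 840
   = 26260 / 840
   = 31.26 L/h


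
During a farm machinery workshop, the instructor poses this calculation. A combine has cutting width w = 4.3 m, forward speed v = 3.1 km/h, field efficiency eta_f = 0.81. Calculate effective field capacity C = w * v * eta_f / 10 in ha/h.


C = w * v * eta_f / 10
  = 4.3 * 3.1 * 0.81 / 10
  = 10.80 / 10
  = 1.08 ha/h


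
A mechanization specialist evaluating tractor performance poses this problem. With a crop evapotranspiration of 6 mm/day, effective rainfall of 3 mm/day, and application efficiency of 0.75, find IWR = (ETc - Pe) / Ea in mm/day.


IWR = (ETc - Pe) / Ea
    = (6 - 3) / 0.75
    = 3 / 0.75
    = 4 mm/day


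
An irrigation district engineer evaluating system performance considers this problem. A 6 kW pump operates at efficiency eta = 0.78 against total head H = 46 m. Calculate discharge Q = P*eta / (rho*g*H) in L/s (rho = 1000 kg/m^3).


Q = (P * 1000 * eta) / (rho * g * H)
  = (6 * 1000 * 0.78) / (1000 * 9.81 * 46)
  = 4680 / 451260
  = 0.01037 m^3/s = 10.37 L/s


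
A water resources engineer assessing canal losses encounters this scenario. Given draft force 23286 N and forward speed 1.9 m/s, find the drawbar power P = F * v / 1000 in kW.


P = F * v / 1000
  = 23286 * 1.9 / 1000
  = 44243.40 / 1000
  = 44.24 kW


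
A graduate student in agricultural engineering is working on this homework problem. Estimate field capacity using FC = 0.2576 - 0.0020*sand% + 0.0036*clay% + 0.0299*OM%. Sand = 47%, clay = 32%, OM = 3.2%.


FC = 0.2576 - 0.0020*47 + 0.0036*32 + 0.0299*3.2
   = 0.2576 - 0.0940 + 0.1152 + 0.0957
   = 0.3745


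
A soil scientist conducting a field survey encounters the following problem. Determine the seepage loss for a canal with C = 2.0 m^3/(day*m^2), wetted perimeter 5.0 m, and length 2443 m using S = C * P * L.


S = C * P * L
  = 2.0 * 5.0 * 2443
  = 24430 m^3/day


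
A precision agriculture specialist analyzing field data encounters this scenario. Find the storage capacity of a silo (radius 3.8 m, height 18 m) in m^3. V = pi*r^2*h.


V = pi * r^2 * h
  = pi * 3.8^2 * 18
  = pi * 14.44 * 18
  = 816.56 m^3


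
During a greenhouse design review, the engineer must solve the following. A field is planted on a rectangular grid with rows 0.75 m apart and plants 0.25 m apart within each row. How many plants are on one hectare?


D = 10000 / (row_sp * plant_sp)
  = 10000 / (0.75 * 0.25)
  = 10000 / 0.1875
  = 53333.33 plants/ha


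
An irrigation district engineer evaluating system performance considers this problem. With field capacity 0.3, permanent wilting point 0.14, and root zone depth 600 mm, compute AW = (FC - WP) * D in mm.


AW = (FC - WP) * D
   = (0.3 - 0.14) * 600
   = 0.16 * 600
   = 96 mm


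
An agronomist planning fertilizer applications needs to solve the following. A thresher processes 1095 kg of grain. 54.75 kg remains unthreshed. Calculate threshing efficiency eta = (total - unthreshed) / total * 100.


eta = (total - unthreshed) / total * 100
    = (1095 - 54.75) / 1095 * 100
    = 1040.25 / 1095 * 100
    = 95%


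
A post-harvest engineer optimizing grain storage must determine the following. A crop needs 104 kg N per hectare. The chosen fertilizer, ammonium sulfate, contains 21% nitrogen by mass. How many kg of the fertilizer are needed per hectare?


Rate = N_required / (N_content / 100)
     = 104 / (21 / 100)
     = 104 / 0.21
     = 495.24 kg/ha


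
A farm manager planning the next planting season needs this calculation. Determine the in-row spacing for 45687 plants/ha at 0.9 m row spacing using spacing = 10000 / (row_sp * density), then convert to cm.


spacing = 10000 / (row_sp * density)
        = 10000 / (0.9 * 45687)
        = 10000 / 41118.30
        = 0.24320 m = 24.32 cm


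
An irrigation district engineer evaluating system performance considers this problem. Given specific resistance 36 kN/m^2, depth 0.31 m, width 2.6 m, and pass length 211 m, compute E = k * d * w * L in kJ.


E = k * d * w * L
  = 36 * 0.31 * 2.6 * 211
  = 6122.38 kJ


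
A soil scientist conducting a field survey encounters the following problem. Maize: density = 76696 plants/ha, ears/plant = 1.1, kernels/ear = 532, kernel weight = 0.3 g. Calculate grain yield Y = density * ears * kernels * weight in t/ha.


Y = density * ears * kernels * kw
  = 76696 * 1.1 * 532 * 0.3 g/ha
  = 13464749.76 g/ha
  = 13464.75 kg/ha = 13.46 t/ha


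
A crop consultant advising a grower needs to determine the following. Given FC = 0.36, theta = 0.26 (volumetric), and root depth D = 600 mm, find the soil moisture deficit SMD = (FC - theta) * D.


SMD = (FC - theta) * D
    = (0.36 - 0.26) * 600
    = 0.100 * 600
    = 60 mm


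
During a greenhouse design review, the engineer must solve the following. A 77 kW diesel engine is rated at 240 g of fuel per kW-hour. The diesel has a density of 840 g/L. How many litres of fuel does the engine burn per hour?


FC = P * BSFC / rho_fuel
   = 77 * 240 / 840
   = 18480 / 840
   = 22 L/h


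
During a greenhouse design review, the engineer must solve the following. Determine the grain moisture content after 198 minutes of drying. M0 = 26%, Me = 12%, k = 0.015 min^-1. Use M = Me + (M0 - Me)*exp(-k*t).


M = Me + (M0 - Me) * e^(-k*t)
  = 12 + (26 - 12) * e^(-0.015*198)
  = 12 + 14 * e^(-2.970)
  = 12 + 14 * 0.05130
  = 12 + 0.7182
  = 12.72%


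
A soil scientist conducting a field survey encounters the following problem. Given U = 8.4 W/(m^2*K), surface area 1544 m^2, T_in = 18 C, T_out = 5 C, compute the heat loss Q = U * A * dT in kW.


dT = 18 - (5) = 13 K
Q = U * A * dT
  = 8.4 * 1544 * 13
  = 168604.80 W = 168.60 kW


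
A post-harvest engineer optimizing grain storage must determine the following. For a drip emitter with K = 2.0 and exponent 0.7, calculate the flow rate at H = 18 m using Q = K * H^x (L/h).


Q = K * H^x
  = 2.0 * 18^0.7
  = 2.0 * 7.5629
  = 15.13 L/h


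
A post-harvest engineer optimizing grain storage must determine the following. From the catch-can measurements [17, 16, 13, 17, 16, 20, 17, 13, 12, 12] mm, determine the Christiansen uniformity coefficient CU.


xbar = 153 / 10 = 15.300
sum|xi - xbar| = 22.400
CU = 100 * (1 - 22.400 / (10 * 15.300))
   = 100 * (1 - 0.1464)
   = 85.36%


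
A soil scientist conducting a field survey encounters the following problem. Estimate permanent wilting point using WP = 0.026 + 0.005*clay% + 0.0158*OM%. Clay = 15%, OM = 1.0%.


WP = 0.026 + 0.005*15 + 0.0158*1.0
   = 0.026 + 0.0750 + 0.0158
   = 0.1168


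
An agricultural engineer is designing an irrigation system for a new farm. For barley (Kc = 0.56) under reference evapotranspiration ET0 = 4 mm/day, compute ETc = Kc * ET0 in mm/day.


ETc = Kc * ET0
    = 0.56 * 4
    = 2.24 mm/day


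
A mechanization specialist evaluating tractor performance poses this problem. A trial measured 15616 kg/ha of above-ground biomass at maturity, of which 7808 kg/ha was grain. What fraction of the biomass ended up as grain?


HI = grain_yield / biomass
   = 7808 / 15616
   = 0.50


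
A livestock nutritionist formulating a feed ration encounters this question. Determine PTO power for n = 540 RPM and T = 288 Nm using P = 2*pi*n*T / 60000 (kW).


P = 2*pi*n*T / 60000
  = 2*pi * 540 * 288 / 60000
  = 977160.98 / 60000
  = 16.29 kW


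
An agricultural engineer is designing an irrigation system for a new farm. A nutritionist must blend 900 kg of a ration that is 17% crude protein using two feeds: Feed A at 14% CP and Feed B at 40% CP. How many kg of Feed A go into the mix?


parts_A = CP_b - target = 40 - 17 = 23
parts_B = target - CP_a = 17 - 14 = 3
total_parts = 23 + 3 = 26
Feed A = 900 * 23 / 26 = 796.15 kg
Feed B = 900 * 3 / 26 = 103.85 kg

796.15 kg


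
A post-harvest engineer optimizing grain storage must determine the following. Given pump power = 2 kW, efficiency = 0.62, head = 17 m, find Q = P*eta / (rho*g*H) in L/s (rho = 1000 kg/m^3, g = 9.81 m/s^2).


Q = (P * 1000 * eta) / (rho * g * H)
  = (2 * 1000 * 0.62) / (1000 * 9.81 * 17)
  = 1240 / 166770
  = 0.00744 m^3/s = 7.44 L/s


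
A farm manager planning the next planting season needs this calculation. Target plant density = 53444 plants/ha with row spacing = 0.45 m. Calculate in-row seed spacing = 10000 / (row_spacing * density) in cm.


spacing = 10000 / (row_sp * density)
        = 10000 / (0.45 * 53444)
        = 10000 / 24049.80
        = 0.41580 m = 41.58 cm


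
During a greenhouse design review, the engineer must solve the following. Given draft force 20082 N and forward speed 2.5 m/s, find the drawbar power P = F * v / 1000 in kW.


P = F * v / 1000
  = 20082 * 2.5 / 1000
  = 50205 / 1000
  = 50.21 kW


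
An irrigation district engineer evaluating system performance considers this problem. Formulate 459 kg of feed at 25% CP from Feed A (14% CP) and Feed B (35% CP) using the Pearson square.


parts_A = CP_b - target = 35 - 25 = 10
parts_B = target - CP_a = 25 - 14 = 11
total_parts = 10 + 11 = 21
Feed A = 459 * 10 / 21 = 218.57 kg
Feed B = 459 * 11 / 21 = 240.43 kg

218.57 kg


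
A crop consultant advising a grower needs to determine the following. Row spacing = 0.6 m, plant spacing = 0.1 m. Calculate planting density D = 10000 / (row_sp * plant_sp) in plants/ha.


D = 10000 / (row_sp * plant_sp)
  = 10000 / (0.6 * 0.1)
  = 10000 / 0.0600
  = 166666.67 plants/ha


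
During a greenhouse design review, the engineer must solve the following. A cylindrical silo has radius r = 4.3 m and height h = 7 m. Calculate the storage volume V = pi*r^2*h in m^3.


V = pi * r^2 * h
  = pi * 4.3^2 * 7
  = pi * 18.49 * 7
  = 406.62 m^3


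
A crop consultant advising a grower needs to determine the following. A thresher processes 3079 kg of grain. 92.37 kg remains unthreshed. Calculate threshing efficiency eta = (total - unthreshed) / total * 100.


eta = (total - unthreshed) / total * 100
    = (3079 - 92.37) / 3079 * 100
    = 2986.63 / 3079 * 100
    = 97%


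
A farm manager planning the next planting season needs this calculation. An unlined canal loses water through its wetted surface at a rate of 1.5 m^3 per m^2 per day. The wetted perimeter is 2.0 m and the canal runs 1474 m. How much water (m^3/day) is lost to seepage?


S = C * P * L
  = 1.5 * 2.0 * 1474
  = 4422 m^3/day


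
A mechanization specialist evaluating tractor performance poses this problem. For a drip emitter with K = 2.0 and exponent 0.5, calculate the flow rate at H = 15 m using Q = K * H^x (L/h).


Q = K * H^x
  = 2.0 * 15^0.5
  = 2.0 * 3.8730
  = 7.75 L/h


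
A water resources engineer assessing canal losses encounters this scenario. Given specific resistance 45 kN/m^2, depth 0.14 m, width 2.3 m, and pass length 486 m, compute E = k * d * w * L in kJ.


E = k * d * w * L
  = 45 * 0.14 * 2.3 * 486
  = 7042.14 kJ


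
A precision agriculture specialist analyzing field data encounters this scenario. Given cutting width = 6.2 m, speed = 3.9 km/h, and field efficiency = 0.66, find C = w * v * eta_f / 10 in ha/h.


C = w * v * eta_f / 10
  = 6.2 * 3.9 * 0.66 / 10
  = 15.96 / 10
  = 1.60 ha/h


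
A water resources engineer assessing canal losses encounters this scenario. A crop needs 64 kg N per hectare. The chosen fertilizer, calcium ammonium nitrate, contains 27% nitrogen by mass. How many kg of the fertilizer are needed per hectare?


Rate = N_required / (N_content / 100)
     = 64 / (27 / 100)
     = 64 / 0.27
     = 237.04 kg/ha


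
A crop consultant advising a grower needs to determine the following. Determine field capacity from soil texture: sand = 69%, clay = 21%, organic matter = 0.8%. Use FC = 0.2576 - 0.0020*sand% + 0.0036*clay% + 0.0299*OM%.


FC = 0.2576 - 0.0020*69 + 0.0036*21 + 0.0299*0.8
   = 0.2576 - 0.1380 + 0.0756 + 0.0239
   = 0.2191


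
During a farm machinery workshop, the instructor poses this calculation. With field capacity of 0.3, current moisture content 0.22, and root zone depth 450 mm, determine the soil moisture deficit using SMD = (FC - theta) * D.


SMD = (FC - theta) * D
    = (0.3 - 0.22) * 450
    = 0.080 * 450
    = 36 mm


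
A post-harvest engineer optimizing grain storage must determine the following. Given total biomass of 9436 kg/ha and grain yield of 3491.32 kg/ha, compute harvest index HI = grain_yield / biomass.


HI = grain_yield / biomass
   = 3491.32 / 9436
   = 0.37


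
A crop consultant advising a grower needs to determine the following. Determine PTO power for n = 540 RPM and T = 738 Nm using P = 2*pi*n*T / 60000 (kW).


P = 2*pi*n*T / 60000
  = 2*pi * 540 * 738 / 60000
  = 2503975.01 / 60000
  = 41.73 kW


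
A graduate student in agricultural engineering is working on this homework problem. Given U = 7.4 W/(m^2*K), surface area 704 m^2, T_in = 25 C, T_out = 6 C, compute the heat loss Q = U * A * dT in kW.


dT = 25 - (6) = 19 K
Q = U * A * dT
  = 7.4 * 704 * 19
  = 98982.40 W = 98.98 kW


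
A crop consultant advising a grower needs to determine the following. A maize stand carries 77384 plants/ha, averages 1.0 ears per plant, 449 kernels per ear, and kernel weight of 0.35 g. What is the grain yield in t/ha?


Y = density * ears * kernels * kw
  = 77384 * 1.0 * 449 * 0.35 g/ha
  = 12160895.60 g/ha
  = 12160.90 kg/ha = 12.16 t/ha


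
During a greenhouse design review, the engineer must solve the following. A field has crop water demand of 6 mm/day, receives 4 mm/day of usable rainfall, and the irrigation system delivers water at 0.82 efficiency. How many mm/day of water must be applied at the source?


IWR = (ETc - Pe) / Ea
    = (6 - 4) / 0.82
    = 2 / 0.82
    = 2.44 mm/day


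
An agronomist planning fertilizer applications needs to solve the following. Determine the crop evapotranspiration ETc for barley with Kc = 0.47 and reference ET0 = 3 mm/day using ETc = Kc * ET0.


ETc = Kc * ET0
    = 0.47 * 3
    = 1.41 mm/day


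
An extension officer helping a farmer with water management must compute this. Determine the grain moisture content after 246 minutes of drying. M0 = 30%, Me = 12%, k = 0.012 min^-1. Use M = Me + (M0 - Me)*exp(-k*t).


M = Me + (M0 - Me) * e^(-k*t)
  = 12 + (30 - 12) * e^(-0.012*246)
  = 12 + 18 * e^(-2.952)
  = 12 + 18 * 0.05224
  = 12 + 0.9402
  = 12.94%


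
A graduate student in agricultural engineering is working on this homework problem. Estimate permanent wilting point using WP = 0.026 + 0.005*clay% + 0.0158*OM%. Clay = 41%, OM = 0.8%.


WP = 0.026 + 0.005*41 + 0.0158*0.8
   = 0.026 + 0.2050 + 0.0126
   = 0.2436


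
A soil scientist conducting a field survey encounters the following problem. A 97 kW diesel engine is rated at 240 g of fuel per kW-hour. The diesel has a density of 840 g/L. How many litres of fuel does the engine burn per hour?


FC = P * BSFC / rho_fuel
   = 97 * 240 / 840
   = 23280 / 840
   = 27.71 L/h


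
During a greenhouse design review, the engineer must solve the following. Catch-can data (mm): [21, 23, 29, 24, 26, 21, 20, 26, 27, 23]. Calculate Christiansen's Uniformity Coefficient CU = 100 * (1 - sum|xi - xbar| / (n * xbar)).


xbar = 240 / 10 = 24
sum|xi - xbar| = 24
CU = 100 * (1 - 24 / (10 * 24))
   = 100 * (1 - 0.1000)
   = 90%
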